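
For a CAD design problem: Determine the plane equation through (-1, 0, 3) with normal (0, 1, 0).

The plane through P with normal n = (a, b, c) satisfies n·(r - P) = 0,
i.e. ax + by + cz = a·x₀ + b·y₀ + c·z₀.
d = 0·(-1) + 1·0 + 0·3
  = 0 + 0 + 0
  = 0
Equation: y = 0

y = 0


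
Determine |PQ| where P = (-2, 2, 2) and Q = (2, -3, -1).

d = √[(x₂-x₁)² + (y₂-y₁)² + (z₂-z₁)²]
  = √[4² + (-5)² + (-3)²]
  = √[16 + 25 + 9]
  = √50
  ≈ 7.071

7.071


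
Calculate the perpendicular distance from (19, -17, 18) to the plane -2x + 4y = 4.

distance = |a·x₀ + b·y₀ + c·z₀ - d| / √(a² + b² + c²)
  = |(-2)·19 + 4·(-17) + 0·18 - 4| / √((-2)² + 4² + 0²)
  = |-38 - 68 + 0 - 4| / √(4 + 16 + 0)
  = |-110| / √20
  = 110 / 4.472
  ≈ 24.6

24.6


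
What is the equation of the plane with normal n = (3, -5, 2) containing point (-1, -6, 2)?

The plane through P with normal n = (a, b, c) satisfies n·(r - P) = 0,
i.e. ax + by + cz = a·x₀ + b·y₀ + c·z₀.
d = 3·(-1) + (-5)·(-6) + 2·2
  = -3 + 30 + 4
  = 31
Equation: 3x - 5y + 2z = 31

3x - 5y + 2z = 31


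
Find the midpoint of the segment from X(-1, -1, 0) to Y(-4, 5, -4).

M = ((x₁+x₂)/2, (y₁+y₂)/2, (z₁+z₂)/2)
  = ((-1 - 4)/2, (-1 + 5)/2, (0 - 4)/2)
  = (-5/2, 4/2, -4/2)
  = (-2.5, 2, -2)

(-2.5, 2, -2)


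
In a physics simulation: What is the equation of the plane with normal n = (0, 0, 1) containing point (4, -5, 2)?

The plane through P with normal n = (a, b, c) satisfies n·(r - P) = 0,
i.e. ax + by + cz = a·x₀ + b·y₀ + c·z₀.
d = 0·4 + 0·(-5) + 1·2
  = 0 + 0 + 2
  = 2
Equation: z = 2

z = 2


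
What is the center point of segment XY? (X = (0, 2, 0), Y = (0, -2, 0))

M = ((x₁+x₂)/2, (y₁+y₂)/2, (z₁+z₂)/2)
  = ((0 + 0)/2, (2 - 2)/2, (0 + 0)/2)
  = (0/2, 0/2, 0/2)
  = (0, 0, 0)

(0, 0, 0)


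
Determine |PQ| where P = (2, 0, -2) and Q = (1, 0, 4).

d = √[(x₂-x₁)² + (y₂-y₁)² + (z₂-z₁)²]
  = √[(-1)² + 0² + 6²]
  = √[1 + 0 + 36]
  = √37
  ≈ 6.083

6.083


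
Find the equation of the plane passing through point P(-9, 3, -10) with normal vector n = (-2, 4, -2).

The plane through P with normal n = (a, b, c) satisfies n·(r - P) = 0,
i.e. ax + by + cz = a·x₀ + b·y₀ + c·z₀.
d = (-2)·(-9) + 4·3 + (-2)·(-10)
  = 18 + 12 + 20
  = 50
Equation: -2x + 4y - 2z = 50

-2x + 4y - 2z = 50


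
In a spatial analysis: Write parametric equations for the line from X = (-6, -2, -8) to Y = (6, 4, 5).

Direction vector d = Y - X = (6 + 6, 4 + 2, 5 + 8) = (12, 6, 13)
Parametric form r = X + t·d:
x = -6 + 12t, y = -2 + 6t, z = -8 + 13t

x = -6 + 12t, y = -2 + 6t, z = -8 + 13t


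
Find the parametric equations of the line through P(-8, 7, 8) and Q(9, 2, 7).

Direction vector d = Q - P = (9 + 8, 2 - 7, 7 - 8) = (17, -5, -1)
Parametric form r = P + t·d:
x = -8 + 17t, y = 7 - 5t, z = 8 - t

x = -8 + 17t, y = 7 - 5t, z = 8 - t


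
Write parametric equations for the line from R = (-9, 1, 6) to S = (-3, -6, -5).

Direction vector d = S - R = (-3 + 9, -6 - 1, -5 - 6) = (6, -7, -11)
Parametric form r = R + t·d:
x = -9 + 6t, y = 1 - 7t, z = 6 - 11t

x = -9 + 6t, y = 1 - 7t, z = 6 - 11t


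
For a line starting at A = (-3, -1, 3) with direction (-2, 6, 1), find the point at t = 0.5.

P(t) = A + t·d
  = (-3 + (-2)·0.5, -1 + 6·0.5, 3 + 1·0.5)
  = (-3 - 1, -1 + 3, 3 + 0.5)
  = (-4, 2, 3.5)

(-4, 2, 3.5)


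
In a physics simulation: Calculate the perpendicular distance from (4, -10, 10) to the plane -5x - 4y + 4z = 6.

distance = |a·x₀ + b·y₀ + c·z₀ - d| / √(a² + b² + c²)
  = |(-5)·4 + (-4)·(-10) + 4·10 - 6| / √((-5)² + (-4)² + 4²)
  = |-20 + 40 + 40 - 6| / √(25 + 16 + 16)
  = |54| / √57
  = 54 / 7.55
  ≈ 7.152

7.152


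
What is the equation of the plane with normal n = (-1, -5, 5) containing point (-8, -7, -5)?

The plane through P with normal n = (a, b, c) satisfies n·(r - P) = 0,
i.e. ax + by + cz = a·x₀ + b·y₀ + c·z₀.
d = (-1)·(-8) + (-5)·(-7) + 5·(-5)
  = 8 + 35 - 25
  = 18
Equation: -x - 5y + 5z = 18

-x - 5y + 5z = 18


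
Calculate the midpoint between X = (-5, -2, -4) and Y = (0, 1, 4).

M = ((x₁+x₂)/2, (y₁+y₂)/2, (z₁+z₂)/2)
  = ((-5 + 0)/2, (-2 + 1)/2, (-4 + 4)/2)
  = (-5/2, -1/2, 0/2)
  = (-2.5, -0.5, 0)

(-2.5, -0.5, 0)


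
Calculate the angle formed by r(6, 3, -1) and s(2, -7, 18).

r·s = 6·2 + 3·(-7) + (-1)·18 = 12 - 21 - 18 = -27
|r| = √(6² + 3² + (-1)²) = √46 ≈ 6.782
|s| = √(2² + (-7)² + 18²) = √377 ≈ 19.42
cos θ = (r·s)/(|r||s|) = -27/(6.782·19.42) ≈ -0.205
θ = arccos(-0.205) ≈ 101.8°

101.8°


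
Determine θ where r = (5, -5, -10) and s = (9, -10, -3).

r·s = 5·9 + (-5)·(-10) + (-10)·(-3) = 45 + 50 + 30 = 125
|r| = √(5² + (-5)² + (-10)²) = √150 ≈ 12.25
|s| = √(9² + (-10)² + (-3)²) = √190 ≈ 13.78
cos θ = (r·s)/(|r||s|) = 125/(12.25·13.78) ≈ 0.7404
θ = arccos(0.7404) ≈ 42.23°

42.23°


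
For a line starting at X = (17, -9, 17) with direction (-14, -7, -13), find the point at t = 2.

P(t) = X + t·d
  = (17 + (-14)·2, -9 + (-7)·2, 17 + (-13)·2)
  = (17 - 28, -9 - 14, 17 - 26)
  = (-11, -23, -9)

(-11, -23, -9)


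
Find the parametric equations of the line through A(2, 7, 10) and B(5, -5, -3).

Direction vector d = B - A = (5 - 2, -5 - 7, -3 - 10) = (3, -12, -13)
Parametric form r = A + t·d:
x = 2 + 3t, y = 7 - 12t, z = 10 - 13t

x = 2 + 3t, y = 7 - 12t, z = 10 - 13t


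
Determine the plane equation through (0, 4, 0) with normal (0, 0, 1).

The plane through P with normal n = (a, b, c) satisfies n·(r - P) = 0,
i.e. ax + by + cz = a·x₀ + b·y₀ + c·z₀.
d = 0·0 + 0·4 + 1·0
  = 0 + 0 + 0
  = 0
Equation: z = 0

z = 0


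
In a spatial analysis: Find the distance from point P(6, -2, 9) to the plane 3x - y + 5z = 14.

distance = |a·x₀ + b·y₀ + c·z₀ - d| / √(a² + b² + c²)
  = |3·6 + (-1)·(-2) + 5·9 - 14| / √(3² + (-1)² + 5²)
  = |18 + 2 + 45 - 14| / √(9 + 1 + 25)
  = |51| / √35
  = 51 / 5.916
  ≈ 8.621

8.621


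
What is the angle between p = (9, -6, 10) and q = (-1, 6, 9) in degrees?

p·q = 9·(-1) + (-6)·6 + 10·9 = -9 - 36 + 90 = 45
|p| = √(9² + (-6)² + 10²) = √217 ≈ 14.73
|q| = √((-1)² + 6² + 9²) = √118 ≈ 10.86
cos θ = (p·q)/(|p||q|) = 45/(14.73·10.86) ≈ 0.2812
θ = arccos(0.2812) ≈ 73.67°

73.67°


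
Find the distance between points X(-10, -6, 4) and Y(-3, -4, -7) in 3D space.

d = √[(x₂-x₁)² + (y₂-y₁)² + (z₂-z₁)²]
  = √[7² + 2² + (-11)²]
  = √[49 + 4 + 121]
  = √174
  ≈ 13.19

13.19


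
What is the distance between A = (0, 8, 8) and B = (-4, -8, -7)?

d = √[(x₂-x₁)² + (y₂-y₁)² + (z₂-z₁)²]
  = √[(-4)² + (-16)² + (-15)²]
  = √[16 + 256 + 225]
  = √497
  ≈ 22.29

22.29


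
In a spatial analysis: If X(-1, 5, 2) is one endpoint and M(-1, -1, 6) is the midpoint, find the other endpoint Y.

Y = 2M - X
  = (2·(-1) - (-1), 2·(-1) - 5, 2·6 - 2)
  = (-2 + 1, -2 - 5, 12 - 2)
  = (-1, -7, 10)

(-1, -7, 10)


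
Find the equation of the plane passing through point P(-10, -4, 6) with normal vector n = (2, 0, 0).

The plane through P with normal n = (a, b, c) satisfies n·(r - P) = 0,
i.e. ax + by + cz = a·x₀ + b·y₀ + c·z₀.
d = 2·(-10) + 0·(-4) + 0·6
  = -20 + 0 + 0
  = -20
Equation: 2x = -20

2x = -20


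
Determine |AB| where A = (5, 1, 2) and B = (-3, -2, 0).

d = √[(x₂-x₁)² + (y₂-y₁)² + (z₂-z₁)²]
  = √[(-8)² + (-3)² + (-2)²]
  = √[64 + 9 + 4]
  = √77
  ≈ 8.775

8.775


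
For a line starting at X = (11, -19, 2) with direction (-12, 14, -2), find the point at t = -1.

P(t) = X + t·d
  = (11 + (-12)·(-1), -19 + 14·(-1), 2 + (-2)·(-1))
  = (11 + 12, -19 - 14, 2 + 2)
  = (23, -33, 4)

(23, -33, 4)


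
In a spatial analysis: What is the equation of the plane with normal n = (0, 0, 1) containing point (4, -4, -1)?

The plane through P with normal n = (a, b, c) satisfies n·(r - P) = 0,
i.e. ax + by + cz = a·x₀ + b·y₀ + c·z₀.
d = 0·4 + 0·(-4) + 1·(-1)
  = 0 + 0 - 1
  = -1
Equation: z = -1

z = -1


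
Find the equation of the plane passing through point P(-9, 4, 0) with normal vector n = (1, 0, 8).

The plane through P with normal n = (a, b, c) satisfies n·(r - P) = 0,
i.e. ax + by + cz = a·x₀ + b·y₀ + c·z₀.
d = 1·(-9) + 0·4 + 8·0
  = -9 + 0 + 0
  = -9
Equation: x + 8z = -9

x + 8z = -9


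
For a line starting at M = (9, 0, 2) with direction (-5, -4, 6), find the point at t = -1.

P(t) = M + t·d
  = (9 + (-5)·(-1), 0 + (-4)·(-1), 2 + 6·(-1))
  = (9 + 5, 0 + 4, 2 - 6)
  = (14, 4, -4)

(14, 4, -4)


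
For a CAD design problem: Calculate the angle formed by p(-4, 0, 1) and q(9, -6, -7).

p·q = (-4)·9 + 0·(-6) + 1·(-7) = -36 + 0 - 7 = -43
|p| = √((-4)² + 0² + 1²) = √17 ≈ 4.123
|q| = √(9² + (-6)² + (-7)²) = √166 ≈ 12.88
cos θ = (p·q)/(|p||q|) = -43/(4.123·12.88) ≈ -0.8094
θ = arccos(-0.8094) ≈ 144°

144°


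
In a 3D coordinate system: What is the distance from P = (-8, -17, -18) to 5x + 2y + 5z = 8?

distance = |a·x₀ + b·y₀ + c·z₀ - d| / √(a² + b² + c²)
  = |5·(-8) + 2·(-17) + 5·(-18) - 8| / √(5² + 2² + 5²)
  = |-40 - 34 - 90 - 8| / √(25 + 4 + 25)
  = |-172| / √54
  = 172 / 7.348
  ≈ 23.41

23.41


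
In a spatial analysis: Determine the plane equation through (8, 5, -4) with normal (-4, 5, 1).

The plane through P with normal n = (a, b, c) satisfies n·(r - P) = 0,
i.e. ax + by + cz = a·x₀ + b·y₀ + c·z₀.
d = (-4)·8 + 5·5 + 1·(-4)
  = -32 + 25 - 4
  = -11
Equation: -4x + 5y + z = -11

-4x + 5y + z = -11


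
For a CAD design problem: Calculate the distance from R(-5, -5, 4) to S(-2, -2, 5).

d = √[(x₂-x₁)² + (y₂-y₁)² + (z₂-z₁)²]
  = √[3² + 3² + 1²]
  = √[9 + 9 + 1]
  = √19
  ≈ 4.359

4.359


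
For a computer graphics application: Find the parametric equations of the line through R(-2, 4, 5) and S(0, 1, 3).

Direction vector d = S - R = (0 + 2, 1 - 4, 3 - 5) = (2, -3, -2)
Parametric form r = R + t·d:
x = -2 + 2t, y = 4 - 3t, z = 5 - 2t

x = -2 + 2t, y = 4 - 3t, z = 5 - 2t


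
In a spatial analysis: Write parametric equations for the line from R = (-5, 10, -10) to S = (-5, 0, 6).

Direction vector d = S - R = (-5 + 5, 0 - 10, 6 + 10) = (0, -10, 16)
Parametric form r = R + t·d:
x = -5, y = 10 - 10t, z = -10 + 16t

x = -5, y = 10 - 10t, z = -10 + 16t


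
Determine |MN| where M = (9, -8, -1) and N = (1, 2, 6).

d = √[(x₂-x₁)² + (y₂-y₁)² + (z₂-z₁)²]
  = √[(-8)² + 10² + 7²]
  = √[64 + 100 + 49]
  = √213
  ≈ 14.59

14.59


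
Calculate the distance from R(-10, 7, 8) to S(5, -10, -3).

d = √[(x₂-x₁)² + (y₂-y₁)² + (z₂-z₁)²]
  = √[15² + (-17)² + (-11)²]
  = √[225 + 289 + 121]
  = √635
  ≈ 25.2

25.2


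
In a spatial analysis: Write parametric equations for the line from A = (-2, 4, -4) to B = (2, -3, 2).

Direction vector d = B - A = (2 + 2, -3 - 4, 2 + 4) = (4, -7, 6)
Parametric form r = A + t·d:
x = -2 + 4t, y = 4 - 7t, z = -4 + 6t

x = -2 + 4t, y = 4 - 7t, z = -4 + 6t


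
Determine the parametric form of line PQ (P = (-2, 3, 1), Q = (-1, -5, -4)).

Direction vector d = Q - P = (-1 + 2, -5 - 3, -4 - 1) = (1, -8, -5)
Parametric form r = P + t·d:
x = -2 + t, y = 3 - 8t, z = 1 - 5t

x = -2 + t, y = 3 - 8t, z = 1 - 5t


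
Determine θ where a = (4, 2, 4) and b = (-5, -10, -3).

a·b = 4·(-5) + 2·(-10) + 4·(-3) = -20 - 20 - 12 = -52
|a| = √(4² + 2² + 4²) = √36 ≈ 6
|b| = √((-5)² + (-10)² + (-3)²) = √134 ≈ 11.58
cos θ = (a·b)/(|a||b|) = -52/(6·11.58) ≈ -0.7487
θ = arccos(-0.7487) ≈ 138.5°

138.5°


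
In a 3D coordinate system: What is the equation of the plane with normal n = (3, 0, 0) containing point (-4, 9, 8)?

The plane through P with normal n = (a, b, c) satisfies n·(r - P) = 0,
i.e. ax + by + cz = a·x₀ + b·y₀ + c·z₀.
d = 3·(-4) + 0·9 + 0·8
  = -12 + 0 + 0
  = -12
Equation: 3x = -12

3x = -12


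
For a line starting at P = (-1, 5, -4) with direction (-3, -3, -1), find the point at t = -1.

P(t) = P + t·d
  = (-1 + (-3)·(-1), 5 + (-3)·(-1), -4 + (-1)·(-1))
  = (-1 + 3, 5 + 3, -4 + 1)
  = (2, 8, -3)

(2, 8, -3)


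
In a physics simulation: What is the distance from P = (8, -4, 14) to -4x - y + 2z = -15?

distance = |a·x₀ + b·y₀ + c·z₀ - d| / √(a² + b² + c²)
  = |(-4)·8 + (-1)·(-4) + 2·14 - (-15)| / √((-4)² + (-1)² + 2²)
  = |-32 + 4 + 28 + 15| / √(16 + 1 + 4)
  = |15| / √21
  = 15 / 4.583
  ≈ 3.273

3.273


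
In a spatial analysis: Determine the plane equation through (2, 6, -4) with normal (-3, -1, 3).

The plane through P with normal n = (a, b, c) satisfies n·(r - P) = 0,
i.e. ax + by + cz = a·x₀ + b·y₀ + c·z₀.
d = (-3)·2 + (-1)·6 + 3·(-4)
  = -6 - 6 - 12
  = -24
Equation: -3x - y + 3z = -24

-3x - y + 3z = -24


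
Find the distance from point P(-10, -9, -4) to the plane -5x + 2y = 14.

distance = |a·x₀ + b·y₀ + c·z₀ - d| / √(a² + b² + c²)
  = |(-5)·(-10) + 2·(-9) + 0·(-4) - 14| / √((-5)² + 2² + 0²)
  = |50 - 18 + 0 - 14| / √(25 + 4 + 0)
  = |18| / √29
  = 18 / 5.385
  ≈ 3.343

3.343


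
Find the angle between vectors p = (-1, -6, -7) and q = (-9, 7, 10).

p·q = (-1)·(-9) + (-6)·7 + (-7)·10 = 9 - 42 - 70 = -103
|p| = √((-1)² + (-6)² + (-7)²) = √86 ≈ 9.274
|q| = √((-9)² + 7² + 10²) = √230 ≈ 15.17
cos θ = (p·q)/(|p||q|) = -103/(9.274·15.17) ≈ -0.7324
θ = arccos(-0.7324) ≈ 137.1°

137.1°


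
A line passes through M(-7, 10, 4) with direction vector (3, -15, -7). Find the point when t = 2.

P(t) = M + t·d
  = (-7 + 3·2, 10 + (-15)·2, 4 + (-7)·2)
  = (-7 + 6, 10 - 30, 4 - 14)
  = (-1, -20, -10)

(-1, -20, -10)


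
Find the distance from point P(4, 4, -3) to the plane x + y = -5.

distance = |a·x₀ + b·y₀ + c·z₀ - d| / √(a² + b² + c²)
  = |1·4 + 1·4 + 0·(-3) - (-5)| / √(1² + 1² + 0²)
  = |4 + 4 + 0 + 5| / √(1 + 1 + 0)
  = |13| / √2
  = 13 / 1.414
  ≈ 9.192

9.192


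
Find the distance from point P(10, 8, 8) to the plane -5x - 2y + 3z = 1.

distance = |a·x₀ + b·y₀ + c·z₀ - d| / √(a² + b² + c²)
  = |(-5)·10 + (-2)·8 + 3·8 - 1| / √((-5)² + (-2)² + 3²)
  = |-50 - 16 + 24 - 1| / √(25 + 4 + 9)
  = |-43| / √38
  = 43 / 6.164
  ≈ 6.976

6.976


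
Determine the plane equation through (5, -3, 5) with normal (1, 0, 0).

The plane through P with normal n = (a, b, c) satisfies n·(r - P) = 0,
i.e. ax + by + cz = a·x₀ + b·y₀ + c·z₀.
d = 1·5 + 0·(-3) + 0·5
  = 5 + 0 + 0
  = 5
Equation: x = 5

x = 5


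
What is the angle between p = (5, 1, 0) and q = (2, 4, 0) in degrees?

p·q = 5·2 + 1·4 + 0·0 = 10 + 4 + 0 = 14
|p| = √(5² + 1² + 0²) = √26 ≈ 5.099
|q| = √(2² + 4² + 0²) = √20 ≈ 4.472
cos θ = (p·q)/(|p||q|) = 14/(5.099·4.472) ≈ 0.6139
θ = arccos(0.6139) ≈ 52.13°

52.13°


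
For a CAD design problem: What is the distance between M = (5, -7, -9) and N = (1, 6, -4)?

d = √[(x₂-x₁)² + (y₂-y₁)² + (z₂-z₁)²]
  = √[(-4)² + 13² + 5²]
  = √[16 + 169 + 25]
  = √210
  ≈ 14.49

14.49


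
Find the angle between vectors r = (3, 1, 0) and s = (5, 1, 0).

r·s = 3·5 + 1·1 + 0·0 = 15 + 1 + 0 = 16
|r| = √(3² + 1² + 0²) = √10 ≈ 3.162
|s| = √(5² + 1² + 0²) = √26 ≈ 5.099
cos θ = (r·s)/(|r||s|) = 16/(3.162·5.099) ≈ 0.9923
θ = arccos(0.9923) ≈ 7.125°

7.125°


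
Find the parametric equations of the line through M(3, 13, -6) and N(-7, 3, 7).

Direction vector d = N - M = (-7 - 3, 3 - 13, 7 + 6) = (-10, -10, 13)
Parametric form r = M + t·d:
x = 3 - 10t, y = 13 - 10t, z = -6 + 13t

x = 3 - 10t, y = 13 - 10t, z = -6 + 13t


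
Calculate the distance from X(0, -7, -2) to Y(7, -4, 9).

d = √[(x₂-x₁)² + (y₂-y₁)² + (z₂-z₁)²]
  = √[7² + 3² + 11²]
  = √[49 + 9 + 121]
  = √179
  ≈ 13.38

13.38


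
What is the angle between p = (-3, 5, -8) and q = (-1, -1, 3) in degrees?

p·q = (-3)·(-1) + 5·(-1) + (-8)·3 = 3 - 5 - 24 = -26
|p| = √((-3)² + 5² + (-8)²) = √98 ≈ 9.899
|q| = √((-1)² + (-1)² + 3²) = √11 ≈ 3.317
cos θ = (p·q)/(|p||q|) = -26/(9.899·3.317) ≈ -0.7919
θ = arccos(-0.7919) ≈ 142.4°

142.4°


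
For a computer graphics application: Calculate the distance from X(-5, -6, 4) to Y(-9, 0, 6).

d = √[(x₂-x₁)² + (y₂-y₁)² + (z₂-z₁)²]
  = √[(-4)² + 6² + 2²]
  = √[16 + 36 + 4]
  = √56
  ≈ 7.483

7.483


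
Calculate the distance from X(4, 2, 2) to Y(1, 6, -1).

d = √[(x₂-x₁)² + (y₂-y₁)² + (z₂-z₁)²]
  = √[(-3)² + 4² + (-3)²]
  = √[9 + 16 + 9]
  = √34
  ≈ 5.831

5.831


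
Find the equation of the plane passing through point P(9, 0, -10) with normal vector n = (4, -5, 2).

The plane through P with normal n = (a, b, c) satisfies n·(r - P) = 0,
i.e. ax + by + cz = a·x₀ + b·y₀ + c·z₀.
d = 4·9 + (-5)·0 + 2·(-10)
  = 36 + 0 - 20
  = 16
Equation: 4x - 5y + 2z = 16

4x - 5y + 2z = 16


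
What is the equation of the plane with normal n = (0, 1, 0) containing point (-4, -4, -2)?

The plane through P with normal n = (a, b, c) satisfies n·(r - P) = 0,
i.e. ax + by + cz = a·x₀ + b·y₀ + c·z₀.
d = 0·(-4) + 1·(-4) + 0·(-2)
  = 0 - 4 + 0
  = -4
Equation: y = -4

y = -4


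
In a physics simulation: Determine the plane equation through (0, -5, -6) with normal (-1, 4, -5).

The plane through P with normal n = (a, b, c) satisfies n·(r - P) = 0,
i.e. ax + by + cz = a·x₀ + b·y₀ + c·z₀.
d = (-1)·0 + 4·(-5) + (-5)·(-6)
  = 0 - 20 + 30
  = 10
Equation: -x + 4y - 5z = 10

-x + 4y - 5z = 10


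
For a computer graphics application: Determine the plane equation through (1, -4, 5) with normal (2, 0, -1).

The plane through P with normal n = (a, b, c) satisfies n·(r - P) = 0,
i.e. ax + by + cz = a·x₀ + b·y₀ + c·z₀.
d = 2·1 + 0·(-4) + (-1)·5
  = 2 + 0 - 5
  = -3
Equation: 2x - z = -3

2x - z = -3


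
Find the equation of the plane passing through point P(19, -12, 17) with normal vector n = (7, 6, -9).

The plane through P with normal n = (a, b, c) satisfies n·(r - P) = 0,
i.e. ax + by + cz = a·x₀ + b·y₀ + c·z₀.
d = 7·19 + 6·(-12) + (-9)·17
  = 133 - 72 - 153
  = -92
Equation: 7x + 6y - 9z = -92

7x + 6y - 9z = -92


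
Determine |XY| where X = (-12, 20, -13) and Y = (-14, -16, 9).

d = √[(x₂-x₁)² + (y₂-y₁)² + (z₂-z₁)²]
  = √[(-2)² + (-36)² + 22²]
  = √[4 + 1296 + 484]
  = √1784
  ≈ 42.24

42.24


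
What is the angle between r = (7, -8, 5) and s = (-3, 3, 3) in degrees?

r·s = 7·(-3) + (-8)·3 + 5·3 = -21 - 24 + 15 = -30
|r| = √(7² + (-8)² + 5²) = √138 ≈ 11.75
|s| = √((-3)² + 3² + 3²) = √27 ≈ 5.196
cos θ = (r·s)/(|r||s|) = -30/(11.75·5.196) ≈ -0.4915
θ = arccos(-0.4915) ≈ 119.4°

119.4°


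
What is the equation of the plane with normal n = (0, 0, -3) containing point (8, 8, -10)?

The plane through P with normal n = (a, b, c) satisfies n·(r - P) = 0,
i.e. ax + by + cz = a·x₀ + b·y₀ + c·z₀.
d = 0·8 + 0·8 + (-3)·(-10)
  = 0 + 0 + 30
  = 30
Equation: -3z = 30

-3z = 30


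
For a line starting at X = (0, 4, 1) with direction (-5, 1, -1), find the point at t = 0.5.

P(t) = X + t·d
  = (0 + (-5)·0.5, 4 + 1·0.5, 1 + (-1)·0.5)
  = (0 - 2.5, 4 + 0.5, 1 - 0.5)
  = (-2.5, 4.5, 0.5)

(-2.5, 4.5, 0.5)


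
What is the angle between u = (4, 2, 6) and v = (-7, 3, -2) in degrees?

u·v = 4·(-7) + 2·3 + 6·(-2) = -28 + 6 - 12 = -34
|u| = √(4² + 2² + 6²) = √56 ≈ 7.483
|v| = √((-7)² + 3² + (-2)²) = √62 ≈ 7.874
cos θ = (u·v)/(|u||v|) = -34/(7.483·7.874) ≈ -0.577
θ = arccos(-0.577) ≈ 125.2°

125.2°


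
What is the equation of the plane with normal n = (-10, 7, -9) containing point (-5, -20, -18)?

The plane through P with normal n = (a, b, c) satisfies n·(r - P) = 0,
i.e. ax + by + cz = a·x₀ + b·y₀ + c·z₀.
d = (-10)·(-5) + 7·(-20) + (-9)·(-18)
  = 50 - 140 + 162
  = 72
Equation: -10x + 7y - 9z = 72

-10x + 7y - 9z = 72


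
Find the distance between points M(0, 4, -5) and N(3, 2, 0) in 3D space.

d = √[(x₂-x₁)² + (y₂-y₁)² + (z₂-z₁)²]
  = √[3² + (-2)² + 5²]
  = √[9 + 4 + 25]
  = √38
  ≈ 6.164

6.164


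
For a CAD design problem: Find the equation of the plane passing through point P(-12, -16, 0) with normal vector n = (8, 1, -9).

The plane through P with normal n = (a, b, c) satisfies n·(r - P) = 0,
i.e. ax + by + cz = a·x₀ + b·y₀ + c·z₀.
d = 8·(-12) + 1·(-16) + (-9)·0
  = -96 - 16 + 0
  = -112
Equation: 8x + y - 9z = -112

8x + y - 9z = -112


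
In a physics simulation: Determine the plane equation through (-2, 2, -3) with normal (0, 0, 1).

The plane through P with normal n = (a, b, c) satisfies n·(r - P) = 0,
i.e. ax + by + cz = a·x₀ + b·y₀ + c·z₀.
d = 0·(-2) + 0·2 + 1·(-3)
  = 0 + 0 - 3
  = -3
Equation: z = -3

z = -3


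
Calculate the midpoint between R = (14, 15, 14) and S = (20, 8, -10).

M = ((x₁+x₂)/2, (y₁+y₂)/2, (z₁+z₂)/2)
  = ((14 + 20)/2, (15 + 8)/2, (14 - 10)/2)
  = (34/2, 23/2, 4/2)
  = (17, 11.5, 2)

(17, 11.5, 2)


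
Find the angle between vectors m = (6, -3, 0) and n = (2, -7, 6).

m·n = 6·2 + (-3)·(-7) + 0·6 = 12 + 21 + 0 = 33
|m| = √(6² + (-3)² + 0²) = √45 ≈ 6.708
|n| = √(2² + (-7)² + 6²) = √89 ≈ 9.434
cos θ = (m·n)/(|m||n|) = 33/(6.708·9.434) ≈ 0.5215
θ = arccos(0.5215) ≈ 58.57°

58.57°


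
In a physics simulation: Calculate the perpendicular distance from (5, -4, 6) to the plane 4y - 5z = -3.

distance = |a·x₀ + b·y₀ + c·z₀ - d| / √(a² + b² + c²)
  = |0·5 + 4·(-4) + (-5)·6 - (-3)| / √(0² + 4² + (-5)²)
  = |0 - 16 - 30 + 3| / √(0 + 16 + 25)
  = |-43| / √41
  = 43 / 6.403
  ≈ 6.715

6.715


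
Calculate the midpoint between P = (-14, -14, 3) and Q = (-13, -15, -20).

M = ((x₁+x₂)/2, (y₁+y₂)/2, (z₁+z₂)/2)
  = ((-14 - 13)/2, (-14 - 15)/2, (3 - 20)/2)
  = (-27/2, -29/2, -17/2)
  = (-13.5, -14.5, -8.5)

(-13.5, -14.5, -8.5)


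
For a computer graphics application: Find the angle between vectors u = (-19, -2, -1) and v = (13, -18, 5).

u·v = (-19)·13 + (-2)·(-18) + (-1)·5 = -247 + 36 - 5 = -216
|u| = √((-19)² + (-2)² + (-1)²) = √366 ≈ 19.13
|v| = √(13² + (-18)² + 5²) = √518 ≈ 22.76
cos θ = (u·v)/(|u||v|) = -216/(19.13·22.76) ≈ -0.4961
θ = arccos(-0.4961) ≈ 119.7°

119.7°


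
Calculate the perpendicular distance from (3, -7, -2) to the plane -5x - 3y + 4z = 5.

distance = |a·x₀ + b·y₀ + c·z₀ - d| / √(a² + b² + c²)
  = |(-5)·3 + (-3)·(-7) + 4·(-2) - 5| / √((-5)² + (-3)² + 4²)
  = |-15 + 21 - 8 - 5| / √(25 + 9 + 16)
  = |-7| / √50
  = 7 / 7.071
  ≈ 0.9899

0.9899


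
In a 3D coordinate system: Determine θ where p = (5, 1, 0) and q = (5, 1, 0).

p·q = 5·5 + 1·1 + 0·0 = 25 + 1 + 0 = 26
|p| = √(5² + 1² + 0²) = √26 ≈ 5.099
|q| = √(5² + 1² + 0²) = √26 ≈ 5.099
cos θ = (p·q)/(|p||q|) = 26/(5.099·5.099) ≈ 1
θ = arccos(1) ≈ 0°

0°


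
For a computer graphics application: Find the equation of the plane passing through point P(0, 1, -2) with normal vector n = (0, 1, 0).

The plane through P with normal n = (a, b, c) satisfies n·(r - P) = 0,
i.e. ax + by + cz = a·x₀ + b·y₀ + c·z₀.
d = 0·0 + 1·1 + 0·(-2)
  = 0 + 1 + 0
  = 1
Equation: y = 1

y = 1


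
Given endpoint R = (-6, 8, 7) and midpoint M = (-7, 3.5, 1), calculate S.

S = 2M - R
  = (2·(-7) - (-6), 2·3.5 - 8, 2·1 - 7)
  = (-14 + 6, 7 - 8, 2 - 7)
  = (-8, -1, -5)

(-8, -1, -5)


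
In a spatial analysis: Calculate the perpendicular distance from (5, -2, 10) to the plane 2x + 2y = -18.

distance = |a·x₀ + b·y₀ + c·z₀ - d| / √(a² + b² + c²)
  = |2·5 + 2·(-2) + 0·10 - (-18)| / √(2² + 2² + 0²)
  = |10 - 4 + 0 + 18| / √(4 + 4 + 0)
  = |24| / √8
  = 24 / 2.828
  ≈ 8.485

8.485


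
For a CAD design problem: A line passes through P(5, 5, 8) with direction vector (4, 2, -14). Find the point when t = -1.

P(t) = P + t·d
  = (5 + 4·(-1), 5 + 2·(-1), 8 + (-14)·(-1))
  = (5 - 4, 5 - 2, 8 + 14)
  = (1, 3, 22)

(1, 3, 22)


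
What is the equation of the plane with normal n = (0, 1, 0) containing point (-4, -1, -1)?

The plane through P with normal n = (a, b, c) satisfies n·(r - P) = 0,
i.e. ax + by + cz = a·x₀ + b·y₀ + c·z₀.
d = 0·(-4) + 1·(-1) + 0·(-1)
  = 0 - 1 + 0
  = -1
Equation: y = -1

y = -1


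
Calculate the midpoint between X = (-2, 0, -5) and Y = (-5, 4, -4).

M = ((x₁+x₂)/2, (y₁+y₂)/2, (z₁+z₂)/2)
  = ((-2 - 5)/2, (0 + 4)/2, (-5 - 4)/2)
  = (-7/2, 4/2, -9/2)
  = (-3.5, 2, -4.5)

(-3.5, 2, -4.5)


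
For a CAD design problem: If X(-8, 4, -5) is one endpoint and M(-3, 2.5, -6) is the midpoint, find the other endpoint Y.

Y = 2M - X
  = (2·(-3) - (-8), 2·2.5 - 4, 2·(-6) - (-5))
  = (-6 + 8, 5 - 4, -12 + 5)
  = (2, 1, -7)

(2, 1, -7)


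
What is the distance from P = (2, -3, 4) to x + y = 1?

distance = |a·x₀ + b·y₀ + c·z₀ - d| / √(a² + b² + c²)
  = |1·2 + 1·(-3) + 0·4 - 1| / √(1² + 1² + 0²)
  = |2 - 3 + 0 - 1| / √(1 + 1 + 0)
  = |-2| / √2
  = 2 / 1.414
  ≈ 1.414

1.414


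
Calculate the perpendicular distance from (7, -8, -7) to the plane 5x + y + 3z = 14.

distance = |a·x₀ + b·y₀ + c·z₀ - d| / √(a² + b² + c²)
  = |5·7 + 1·(-8) + 3·(-7) - 14| / √(5² + 1² + 3²)
  = |35 - 8 - 21 - 14| / √(25 + 1 + 9)
  = |-8| / √35
  = 8 / 5.916
  ≈ 1.352

1.352


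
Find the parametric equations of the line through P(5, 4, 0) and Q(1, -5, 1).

Direction vector d = Q - P = (1 - 5, -5 - 4, 1 + 0) = (-4, -9, 1)
Parametric form r = P + t·d:
x = 5 - 4t, y = 4 - 9t, z = 0 + t

x = 5 - 4t, y = 4 - 9t, z = 0 + t


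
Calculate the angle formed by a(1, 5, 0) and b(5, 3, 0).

a·b = 1·5 + 5·3 + 0·0 = 5 + 15 + 0 = 20
|a| = √(1² + 5² + 0²) = √26 ≈ 5.099
|b| = √(5² + 3² + 0²) = √34 ≈ 5.831
cos θ = (a·b)/(|a||b|) = 20/(5.099·5.831) ≈ 0.6727
θ = arccos(0.6727) ≈ 47.73°

47.73°


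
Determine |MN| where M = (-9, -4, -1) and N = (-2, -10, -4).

d = √[(x₂-x₁)² + (y₂-y₁)² + (z₂-z₁)²]
  = √[7² + (-6)² + (-3)²]
  = √[49 + 36 + 9]
  = √94
  ≈ 9.695

9.695


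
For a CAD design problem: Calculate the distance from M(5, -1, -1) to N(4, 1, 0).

d = √[(x₂-x₁)² + (y₂-y₁)² + (z₂-z₁)²]
  = √[(-1)² + 2² + 1²]
  = √[1 + 4 + 1]
  = √6
  ≈ 2.449

2.449


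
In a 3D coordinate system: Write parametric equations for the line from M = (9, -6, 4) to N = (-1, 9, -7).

Direction vector d = N - M = (-1 - 9, 9 + 6, -7 - 4) = (-10, 15, -11)
Parametric form r = M + t·d:
x = 9 - 10t, y = -6 + 15t, z = 4 - 11t

x = 9 - 10t, y = -6 + 15t, z = 4 - 11t


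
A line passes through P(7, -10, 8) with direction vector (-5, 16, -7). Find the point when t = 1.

P(t) = P + t·d
  = (7 + (-5)·1, -10 + 16·1, 8 + (-7)·1)
  = (7 - 5, -10 + 16, 8 - 7)
  = (2, 6, 1)

(2, 6, 1)


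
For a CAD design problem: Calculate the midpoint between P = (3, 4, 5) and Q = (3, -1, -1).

M = ((x₁+x₂)/2, (y₁+y₂)/2, (z₁+z₂)/2)
  = ((3 + 3)/2, (4 - 1)/2, (5 - 1)/2)
  = (6/2, 3/2, 4/2)
  = (3, 1.5, 2)

(3, 1.5, 2)


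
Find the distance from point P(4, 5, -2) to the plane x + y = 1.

distance = |a·x₀ + b·y₀ + c·z₀ - d| / √(a² + b² + c²)
  = |1·4 + 1·5 + 0·(-2) - 1| / √(1² + 1² + 0²)
  = |4 + 5 + 0 - 1| / √(1 + 1 + 0)
  = |8| / √2
  = 8 / 1.414
  ≈ 5.657

5.657


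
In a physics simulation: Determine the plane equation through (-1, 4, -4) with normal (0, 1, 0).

The plane through P with normal n = (a, b, c) satisfies n·(r - P) = 0,
i.e. ax + by + cz = a·x₀ + b·y₀ + c·z₀.
d = 0·(-1) + 1·4 + 0·(-4)
  = 0 + 4 + 0
  = 4
Equation: y = 4

y = 4


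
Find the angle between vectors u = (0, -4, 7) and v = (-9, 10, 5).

u·v = 0·(-9) + (-4)·10 + 7·5 = 0 - 40 + 35 = -5
|u| = √(0² + (-4)² + 7²) = √65 ≈ 8.062
|v| = √((-9)² + 10² + 5²) = √206 ≈ 14.35
cos θ = (u·v)/(|u||v|) = -5/(8.062·14.35) ≈ -0.04321
θ = arccos(-0.04321) ≈ 92.48°

92.48°


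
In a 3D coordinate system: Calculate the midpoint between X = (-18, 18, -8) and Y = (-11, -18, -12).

M = ((x₁+x₂)/2, (y₁+y₂)/2, (z₁+z₂)/2)
  = ((-18 - 11)/2, (18 - 18)/2, (-8 - 12)/2)
  = (-29/2, 0/2, -20/2)
  = (-14.5, 0, -10)

(-14.5, 0, -10)


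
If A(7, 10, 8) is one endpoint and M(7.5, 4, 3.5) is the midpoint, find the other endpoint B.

B = 2M - A
  = (2·7.5 - 7, 2·4 - 10, 2·3.5 - 8)
  = (15 - 7, 8 - 10, 7 - 8)
  = (8, -2, -1)

(8, -2, -1)


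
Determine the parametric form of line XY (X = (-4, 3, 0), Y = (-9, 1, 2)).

Direction vector d = Y - X = (-9 + 4, 1 - 3, 2 + 0) = (-5, -2, 2)
Parametric form r = X + t·d:
x = -4 - 5t, y = 3 - 2t, z = 0 + 2t

x = -4 - 5t, y = 3 - 2t, z = 0 + 2t


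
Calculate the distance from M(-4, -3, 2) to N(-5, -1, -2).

d = √[(x₂-x₁)² + (y₂-y₁)² + (z₂-z₁)²]
  = √[(-1)² + 2² + (-4)²]
  = √[1 + 4 + 16]
  = √21
  ≈ 4.583

4.583


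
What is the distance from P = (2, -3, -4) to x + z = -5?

distance = |a·x₀ + b·y₀ + c·z₀ - d| / √(a² + b² + c²)
  = |1·2 + 0·(-3) + 1·(-4) - (-5)| / √(1² + 0² + 1²)
  = |2 + 0 - 4 + 5| / √(1 + 0 + 1)
  = |3| / √2
  = 3 / 1.414
  ≈ 2.121

2.121


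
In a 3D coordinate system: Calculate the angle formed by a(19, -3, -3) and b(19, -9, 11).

a·b = 19·19 + (-3)·(-9) + (-3)·11 = 361 + 27 - 33 = 355
|a| = √(19² + (-3)² + (-3)²) = √379 ≈ 19.47
|b| = √(19² + (-9)² + 11²) = √563 ≈ 23.73
cos θ = (a·b)/(|a||b|) = 355/(19.47·23.73) ≈ 0.7685
θ = arccos(0.7685) ≈ 39.78°

39.78°


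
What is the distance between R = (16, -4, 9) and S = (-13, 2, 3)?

d = √[(x₂-x₁)² + (y₂-y₁)² + (z₂-z₁)²]
  = √[(-29)² + 6² + (-6)²]
  = √[841 + 36 + 36]
  = √913
  ≈ 30.22

30.22


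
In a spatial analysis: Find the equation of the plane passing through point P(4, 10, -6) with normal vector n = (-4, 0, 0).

The plane through P with normal n = (a, b, c) satisfies n·(r - P) = 0,
i.e. ax + by + cz = a·x₀ + b·y₀ + c·z₀.
d = (-4)·4 + 0·10 + 0·(-6)
  = -16 + 0 + 0
  = -16
Equation: -4x = -16

-4x = -16


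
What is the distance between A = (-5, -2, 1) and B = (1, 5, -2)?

d = √[(x₂-x₁)² + (y₂-y₁)² + (z₂-z₁)²]
  = √[6² + 7² + (-3)²]
  = √[36 + 49 + 9]
  = √94
  ≈ 9.695

9.695


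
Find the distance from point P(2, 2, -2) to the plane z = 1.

distance = |a·x₀ + b·y₀ + c·z₀ - d| / √(a² + b² + c²)
  = |0·2 + 0·2 + 1·(-2) - 1| / √(0² + 0² + 1²)
  = |0 + 0 - 2 - 1| / √(0 + 0 + 1)
  = |-3| / √1
  = 3 / 1
  ≈ 3

3


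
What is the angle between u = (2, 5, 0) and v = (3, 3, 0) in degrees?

u·v = 2·3 + 5·3 + 0·0 = 6 + 15 + 0 = 21
|u| = √(2² + 5² + 0²) = √29 ≈ 5.385
|v| = √(3² + 3² + 0²) = √18 ≈ 4.243
cos θ = (u·v)/(|u||v|) = 21/(5.385·4.243) ≈ 0.9191
θ = arccos(0.9191) ≈ 23.2°

23.2°


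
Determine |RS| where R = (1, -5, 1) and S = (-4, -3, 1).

d = √[(x₂-x₁)² + (y₂-y₁)² + (z₂-z₁)²]
  = √[(-5)² + 2² + 0²]
  = √[25 + 4 + 0]
  = √29
  ≈ 5.385

5.385


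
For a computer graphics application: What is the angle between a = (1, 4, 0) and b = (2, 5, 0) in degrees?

a·b = 1·2 + 4·5 + 0·0 = 2 + 20 + 0 = 22
|a| = √(1² + 4² + 0²) = √17 ≈ 4.123
|b| = √(2² + 5² + 0²) = √29 ≈ 5.385
cos θ = (a·b)/(|a||b|) = 22/(4.123·5.385) ≈ 0.9908
θ = arccos(0.9908) ≈ 7.765°

7.765°


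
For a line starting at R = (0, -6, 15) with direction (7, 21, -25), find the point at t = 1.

P(t) = R + t·d
  = (0 + 7·1, -6 + 21·1, 15 + (-25)·1)
  = (0 + 7, -6 + 21, 15 - 25)
  = (7, 15, -10)

(7, 15, -10)


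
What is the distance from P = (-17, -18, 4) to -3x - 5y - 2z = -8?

distance = |a·x₀ + b·y₀ + c·z₀ - d| / √(a² + b² + c²)
  = |(-3)·(-17) + (-5)·(-18) + (-2)·4 - (-8)| / √((-3)² + (-5)² + (-2)²)
  = |51 + 90 - 8 + 8| / √(9 + 25 + 4)
  = |141| / √38
  = 141 / 6.164
  ≈ 22.87

22.87


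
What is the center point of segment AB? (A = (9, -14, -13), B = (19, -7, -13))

M = ((x₁+x₂)/2, (y₁+y₂)/2, (z₁+z₂)/2)
  = ((9 + 19)/2, (-14 - 7)/2, (-13 - 13)/2)
  = (28/2, -21/2, -26/2)
  = (14, -10.5, -13)

(14, -10.5, -13)


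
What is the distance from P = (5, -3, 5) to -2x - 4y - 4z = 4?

distance = |a·x₀ + b·y₀ + c·z₀ - d| / √(a² + b² + c²)
  = |(-2)·5 + (-4)·(-3) + (-4)·5 - 4| / √((-2)² + (-4)² + (-4)²)
  = |-10 + 12 - 20 - 4| / √(4 + 16 + 16)
  = |-22| / √36
  = 22 / 6
  ≈ 3.667

3.667


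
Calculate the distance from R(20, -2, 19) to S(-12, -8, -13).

d = √[(x₂-x₁)² + (y₂-y₁)² + (z₂-z₁)²]
  = √[(-32)² + (-6)² + (-32)²]
  = √[1024 + 36 + 1024]
  = √2084
  ≈ 45.65

45.65


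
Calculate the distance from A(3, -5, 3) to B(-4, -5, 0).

d = √[(x₂-x₁)² + (y₂-y₁)² + (z₂-z₁)²]
  = √[(-7)² + 0² + (-3)²]
  = √[49 + 0 + 9]
  = √58
  ≈ 7.616

7.616


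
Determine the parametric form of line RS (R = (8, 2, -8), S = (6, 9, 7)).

Direction vector d = S - R = (6 - 8, 9 - 2, 7 + 8) = (-2, 7, 15)
Parametric form r = R + t·d:
x = 8 - 2t, y = 2 + 7t, z = -8 + 15t

x = 8 - 2t, y = 2 + 7t, z = -8 + 15t


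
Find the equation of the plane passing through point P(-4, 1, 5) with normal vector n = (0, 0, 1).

The plane through P with normal n = (a, b, c) satisfies n·(r - P) = 0,
i.e. ax + by + cz = a·x₀ + b·y₀ + c·z₀.
d = 0·(-4) + 0·1 + 1·5
  = 0 + 0 + 5
  = 5
Equation: z = 5

z = 5


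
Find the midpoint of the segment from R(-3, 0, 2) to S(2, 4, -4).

M = ((x₁+x₂)/2, (y₁+y₂)/2, (z₁+z₂)/2)
  = ((-3 + 2)/2, (0 + 4)/2, (2 - 4)/2)
  = (-1/2, 4/2, -2/2)
  = (-0.5, 2, -1)

(-0.5, 2, -1)


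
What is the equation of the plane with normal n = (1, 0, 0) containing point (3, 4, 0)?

The plane through P with normal n = (a, b, c) satisfies n·(r - P) = 0,
i.e. ax + by + cz = a·x₀ + b·y₀ + c·z₀.
d = 1·3 + 0·4 + 0·0
  = 3 + 0 + 0
  = 3
Equation: x = 3

x = 3


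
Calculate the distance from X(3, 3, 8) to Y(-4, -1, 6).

d = √[(x₂-x₁)² + (y₂-y₁)² + (z₂-z₁)²]
  = √[(-7)² + (-4)² + (-2)²]
  = √[49 + 16 + 4]
  = √69
  ≈ 8.307

8.307


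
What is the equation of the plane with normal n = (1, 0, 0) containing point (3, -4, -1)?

The plane through P with normal n = (a, b, c) satisfies n·(r - P) = 0,
i.e. ax + by + cz = a·x₀ + b·y₀ + c·z₀.
d = 1·3 + 0·(-4) + 0·(-1)
  = 3 + 0 + 0
  = 3
Equation: x = 3

x = 3


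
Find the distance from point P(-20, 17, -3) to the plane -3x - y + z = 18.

distance = |a·x₀ + b·y₀ + c·z₀ - d| / √(a² + b² + c²)
  = |(-3)·(-20) + (-1)·17 + 1·(-3) - 18| / √((-3)² + (-1)² + 1²)
  = |60 - 17 - 3 - 18| / √(9 + 1 + 1)
  = |22| / √11
  = 22 / 3.317
  ≈ 6.633

6.633


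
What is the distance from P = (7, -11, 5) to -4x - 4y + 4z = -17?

distance = |a·x₀ + b·y₀ + c·z₀ - d| / √(a² + b² + c²)
  = |(-4)·7 + (-4)·(-11) + 4·5 - (-17)| / √((-4)² + (-4)² + 4²)
  = |-28 + 44 + 20 + 17| / √(16 + 16 + 16)
  = |53| / √48
  = 53 / 6.928
  ≈ 7.65

7.65


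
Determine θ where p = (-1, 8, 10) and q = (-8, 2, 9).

p·q = (-1)·(-8) + 8·2 + 10·9 = 8 + 16 + 90 = 114
|p| = √((-1)² + 8² + 10²) = √165 ≈ 12.85
|q| = √((-8)² + 2² + 9²) = √149 ≈ 12.21
cos θ = (p·q)/(|p||q|) = 114/(12.85·12.21) ≈ 0.7271
θ = arccos(0.7271) ≈ 43.36°

43.36°


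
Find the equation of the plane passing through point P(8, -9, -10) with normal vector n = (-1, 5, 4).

The plane through P with normal n = (a, b, c) satisfies n·(r - P) = 0,
i.e. ax + by + cz = a·x₀ + b·y₀ + c·z₀.
d = (-1)·8 + 5·(-9) + 4·(-10)
  = -8 - 45 - 40
  = -93
Equation: -x + 5y + 4z = -93

-x + 5y + 4z = -93


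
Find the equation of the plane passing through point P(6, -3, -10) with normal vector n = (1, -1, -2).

The plane through P with normal n = (a, b, c) satisfies n·(r - P) = 0,
i.e. ax + by + cz = a·x₀ + b·y₀ + c·z₀.
d = 1·6 + (-1)·(-3) + (-2)·(-10)
  = 6 + 3 + 20
  = 29
Equation: x - y - 2z = 29

x - y - 2z = 29


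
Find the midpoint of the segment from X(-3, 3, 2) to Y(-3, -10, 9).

M = ((x₁+x₂)/2, (y₁+y₂)/2, (z₁+z₂)/2)
  = ((-3 - 3)/2, (3 - 10)/2, (2 + 9)/2)
  = (-6/2, -7/2, 11/2)
  = (-3, -3.5, 5.5)

(-3, -3.5, 5.5)


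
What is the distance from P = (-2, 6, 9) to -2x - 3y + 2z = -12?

distance = |a·x₀ + b·y₀ + c·z₀ - d| / √(a² + b² + c²)
  = |(-2)·(-2) + (-3)·6 + 2·9 - (-12)| / √((-2)² + (-3)² + 2²)
  = |4 - 18 + 18 + 12| / √(4 + 9 + 4)
  = |16| / √17
  = 16 / 4.123
  ≈ 3.881

3.881


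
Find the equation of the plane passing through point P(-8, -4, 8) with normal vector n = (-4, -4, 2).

The plane through P with normal n = (a, b, c) satisfies n·(r - P) = 0,
i.e. ax + by + cz = a·x₀ + b·y₀ + c·z₀.
d = (-4)·(-8) + (-4)·(-4) + 2·8
  = 32 + 16 + 16
  = 64
Equation: -4x - 4y + 2z = 64

-4x - 4y + 2z = 64


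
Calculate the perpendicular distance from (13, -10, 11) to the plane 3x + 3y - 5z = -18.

distance = |a·x₀ + b·y₀ + c·z₀ - d| / √(a² + b² + c²)
  = |3·13 + 3·(-10) + (-5)·11 - (-18)| / √(3² + 3² + (-5)²)
  = |39 - 30 - 55 + 18| / √(9 + 9 + 25)
  = |-28| / √43
  = 28 / 6.557
  ≈ 4.27

4.27


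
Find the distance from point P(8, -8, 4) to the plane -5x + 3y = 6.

distance = |a·x₀ + b·y₀ + c·z₀ - d| / √(a² + b² + c²)
  = |(-5)·8 + 3·(-8) + 0·4 - 6| / √((-5)² + 3² + 0²)
  = |-40 - 24 + 0 - 6| / √(25 + 9 + 0)
  = |-70| / √34
  = 70 / 5.831
  ≈ 12

12


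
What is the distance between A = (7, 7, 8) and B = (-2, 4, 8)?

d = √[(x₂-x₁)² + (y₂-y₁)² + (z₂-z₁)²]
  = √[(-9)² + (-3)² + 0²]
  = √[81 + 9 + 0]
  = √90
  ≈ 9.487

9.487


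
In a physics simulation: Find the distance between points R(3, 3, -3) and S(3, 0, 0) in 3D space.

d = √[(x₂-x₁)² + (y₂-y₁)² + (z₂-z₁)²]
  = √[0² + (-3)² + 3²]
  = √[0 + 9 + 9]
  = √18
  ≈ 4.243

4.243


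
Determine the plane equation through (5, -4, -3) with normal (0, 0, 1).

The plane through P with normal n = (a, b, c) satisfies n·(r - P) = 0,
i.e. ax + by + cz = a·x₀ + b·y₀ + c·z₀.
d = 0·5 + 0·(-4) + 1·(-3)
  = 0 + 0 - 3
  = -3
Equation: z = -3

z = -3


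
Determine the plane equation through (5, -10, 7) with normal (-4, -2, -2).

The plane through P with normal n = (a, b, c) satisfies n·(r - P) = 0,
i.e. ax + by + cz = a·x₀ + b·y₀ + c·z₀.
d = (-4)·5 + (-2)·(-10) + (-2)·7
  = -20 + 20 - 14
  = -14
Equation: -4x - 2y - 2z = -14

-4x - 2y - 2z = -14


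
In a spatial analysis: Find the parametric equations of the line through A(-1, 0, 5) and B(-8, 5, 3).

Direction vector d = B - A = (-8 + 1, 5 + 0, 3 - 5) = (-7, 5, -2)
Parametric form r = A + t·d:
x = -1 - 7t, y = 0 + 5t, z = 5 - 2t

x = -1 - 7t, y = 0 + 5t, z = 5 - 2t


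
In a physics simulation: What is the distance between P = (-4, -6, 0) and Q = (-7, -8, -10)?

d = √[(x₂-x₁)² + (y₂-y₁)² + (z₂-z₁)²]
  = √[(-3)² + (-2)² + (-10)²]
  = √[9 + 4 + 100]
  = √113
  ≈ 10.63

10.63
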